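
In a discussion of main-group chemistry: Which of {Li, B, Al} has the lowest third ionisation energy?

Al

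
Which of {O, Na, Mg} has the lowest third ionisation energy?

O

Consider each +2 ion: O²⁺ still has 4 valence electrons; Na²⁺ is already 1 electron into the core; Mg²⁺ is the bare [Ne] core.
Pulling an electron out of a noble-gas core costs far more than removing a remaining valence electron, so Na and Mg sit at the high end of IE_3.
The numbers (kJ/mol): O 5300, Na 6910, Mg 7733.
So the third ionization energies run O < Na < Mg.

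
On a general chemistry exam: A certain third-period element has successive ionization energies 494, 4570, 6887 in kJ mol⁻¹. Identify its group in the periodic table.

Group 1

Look for the largest jump between consecutive ionization energies: IE2/IE1 ≈ 9.3, far larger than any earlier ratio.
That jump marks the point where a core electron is being removed. So the atom has 1 valence electron.
A main-group element with 1 valence electron is in group 1.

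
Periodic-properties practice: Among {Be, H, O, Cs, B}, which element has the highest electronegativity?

H is in period 1, group 1; Be is in period 2, group 2; B is in period 2, group 13; O is in period 2, group 16; Cs is in period 6, group 1.
Smaller atoms with higher effective nuclear charge are more electronegative.
These span different periods and groups, so the two trends combine.
Be > Cs: relative to Cs, both the across-period and down-group shifts push Be's electronegativity up.
B > Be: B lies to the right of Be in period 2, so the across-period effect alone puts B higher.
H > B: the two effects oppose for this pair; the down-group effect wins (2.20 vs 2.04).
O > H: the two effects oppose for this pair; the across-period effect wins (3.44 vs 2.20).
For reference (Pauling): H 2.20, Be 1.57, B 2.04, O 3.44, Cs 0.79.
The highest electronegativity among these belongs to O.

O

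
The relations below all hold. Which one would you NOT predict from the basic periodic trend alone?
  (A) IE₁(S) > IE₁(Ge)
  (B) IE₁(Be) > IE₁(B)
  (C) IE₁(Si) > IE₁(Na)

The general trend: first ionisation energy increases across a period and decreases down a group.
(A) S (period 3, group 16) vs Ge (period 4, group 14): the stated order agrees with the simple trend.
(B) Be (period 2, group 2) vs B (period 2, group 13): the stated order contradicts the simple trend.
(C) Si (period 3, group 14) vs Na (period 3, group 1): the stated order agrees with the simple trend.
The exception is (B): removing B's lone 2p electron is easier than breaking Be's filled 2s².

(B)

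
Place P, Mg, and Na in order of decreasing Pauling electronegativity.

Na is in period 3, group 1; Mg is in period 3, group 2; P is in period 3, group 15.
EN rises left→right (higher Z_eff, smaller atoms) and falls top→bottom (larger, more shielded atoms).
All lie in period 3, so electronegativity increases left to right.
So from highest to lowest: P > Mg > Na.

P > Mg > Na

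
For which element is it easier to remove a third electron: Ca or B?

B

After 2 electrons have been removed, what remains? Ca²⁺ is the bare [Ar] core; B²⁺ still has 1 valence electron.
Breaking into a closed-shell core is much more expensive than removing a leftover valence electron — Ca has the largest IE_3 here.
Approximate IE_3 values (kJ/mol): Ca 4912, B 3660.
Hence IE_3: B < Ca.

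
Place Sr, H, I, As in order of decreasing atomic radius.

Sr, I, As, H

H is in period 1, group 1; As is in period 4, group 15; Sr is in period 5, group 2; I is in period 5, group 17.
Moving right in a period, electrons are added to the same shell under a stronger nuclear pull, so atoms get smaller; moving down, a new shell is opened and atoms get larger.
These span different periods and groups, so the two trends combine.
As > H: the two effects oppose for this pair; the down-group effect wins (121 vs 32 pm).
I > As: the two effects oppose for this pair; the down-group effect wins (133 vs 121 pm).
Sr > I: both are in period 5; the period trend gives Sr the larger value.
For reference (pm): H 32, As 121, Sr 185, I 133.
So from largest to smallest: Sr > I > As > H.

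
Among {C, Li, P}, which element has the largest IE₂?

IE_2 is the cost of taking one more electron from the +1 cation: C⁺ still has 3 valence electrons; Li⁺ is the bare [He] core; P⁺ still has 4 valence electrons.
Pulling an electron out of a noble-gas core costs far more than removing a remaining valence electron, so Li sits at the high end of IE_2.
Valence configurations: C⁺ [He]2s²2p¹, P⁺ [Ne]3s²3p².
The numbers (kJ/mol): C 2353, Li 7298, P 1907.
Hence IE_2: P < C < Li.

Li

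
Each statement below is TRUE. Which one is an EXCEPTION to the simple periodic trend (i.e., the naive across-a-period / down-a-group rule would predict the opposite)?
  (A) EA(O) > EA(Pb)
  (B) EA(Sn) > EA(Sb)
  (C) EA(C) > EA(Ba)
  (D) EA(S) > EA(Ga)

The general trend: electron affinity increases across a period and decreases down a group.
(A) O (period 2, group 16) vs Pb (period 6, group 14): the stated order agrees with the simple trend.
(B) Sn (period 5, group 14) vs Sb (period 5, group 15): the stated order contradicts the simple trend.
(C) C (period 2, group 14) vs Ba (period 6, group 2): the stated order agrees with the simple trend.
(D) S (period 3, group 16) vs Ga (period 4, group 13): the stated order agrees with the simple trend.
The exception is (B): adding an electron to Sb's half-filled 5p³ is unfavourable, so Sn has the more exothermic EA.

(B)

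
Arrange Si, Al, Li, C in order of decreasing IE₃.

Li > C > Si > Al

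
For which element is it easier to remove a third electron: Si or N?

Si

Consider each +2 ion: Si²⁺ still has 2 valence electrons; N²⁺ still has 3 valence electrons.
All are still removing valence electrons, so compare the +2 ions as you would atoms: IE_3 generally rises across a period (higher Z_eff) and falls down a group (larger shell), subject to the usual subshell exceptions.
Valence configurations: Si²⁺ [Ne]3s², N²⁺ [He]2s²2p¹.
Approximate IE_3 values (kJ/mol): Si 3232, N 4578.
So the third ionization energies run Si < N.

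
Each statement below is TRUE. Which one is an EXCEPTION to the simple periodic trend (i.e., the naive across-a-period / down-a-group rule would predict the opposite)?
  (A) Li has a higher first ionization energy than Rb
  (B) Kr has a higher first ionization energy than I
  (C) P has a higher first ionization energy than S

The general trend: first ionization energy increases across a period and decreases down a group.
(A) Li (period 2, group 1) vs Rb (period 5, group 1): the stated order agrees with the simple trend.
(B) Kr (period 4, group 18) vs I (period 5, group 17): the stated order agrees with the simple trend.
(C) P (period 3, group 15) vs S (period 3, group 16): the stated order contradicts the simple trend.
The exception is (C): S (3p⁴) ionizes more easily than half-filled P (3p³) because the paired 3p electron in S is pushed out by e⁻–e⁻ repulsion.

(C)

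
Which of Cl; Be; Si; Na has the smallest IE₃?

Consider each +2 ion: Cl²⁺ still has 5 valence electrons; Be²⁺ is the bare [He] core; Si²⁺ still has 2 valence electrons; Na²⁺ is already 1 electron into the core.
Core electrons are held far more tightly than valence electrons, so Na and Be top the IE_3 order.
Valence configurations: Cl²⁺ [Ne]3s²3p³, Si²⁺ [Ne]3s².
Tabulated IE_3 (kJ/mol): Cl 3822, Be 14849, Si 3232, Na 6910.
Hence IE_3: Si < Cl < Na < Be.

Si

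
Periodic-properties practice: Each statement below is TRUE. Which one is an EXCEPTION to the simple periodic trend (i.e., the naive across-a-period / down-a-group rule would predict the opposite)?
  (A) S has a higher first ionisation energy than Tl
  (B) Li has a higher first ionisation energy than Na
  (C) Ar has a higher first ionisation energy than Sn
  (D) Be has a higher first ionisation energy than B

(D)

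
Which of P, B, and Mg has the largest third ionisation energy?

Mg

After 2 electrons have been removed, what remains? P²⁺ still has 3 valence electrons; B²⁺ still has 1 valence electron; Mg²⁺ is the bare [Ne] core.
Pulling an electron out of a noble-gas core costs far more than removing a remaining valence electron, so Mg sits at the high end of IE_3.
Valence configurations: P²⁺ [Ne]3s²3p¹, B²⁺ [He]2s¹.
The numbers (kJ/mol): P 2914, B 3660, Mg 7733.
Hence IE_3: P < B < Mg.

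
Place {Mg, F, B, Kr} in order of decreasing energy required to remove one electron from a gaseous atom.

F, Kr, B, Mg

First ionization energy rises across a period (greater Z_eff holds electrons more tightly) and falls down a group (valence electrons are farther from the nucleus).
These span different periods and groups, so the two trends combine.
B > Mg: both effects reinforce here, so B is clearly the higher of the two.
Kr > B: period and group pull opposite ways; the across-period shift dominates (1351 vs 801 kJ/mol).
F > Kr: period and group pull opposite ways; the down-group shift dominates (1681 vs 1351 kJ/mol).
Tabulated first ionization energy (kJ/mol): B 801, F 1681, Mg 738, Kr 1351.
So from highest to lowest: F > Kr > B > Mg.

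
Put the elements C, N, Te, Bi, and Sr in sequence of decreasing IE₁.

First ionization energy rises across a period (greater Z_eff holds electrons more tightly) and falls down a group (valence electrons are farther from the nucleus).
These span different periods and groups, so the two trends combine.
Bi > Sr: the two effects oppose for this pair; the across-period effect wins (703 vs 550 kJ/mol).
Te > Bi: relative to Bi, both the across-period and down-group shifts push Te's first ionization energy up.
C > Te: period and group pull opposite ways; the down-group shift dominates (1086 vs 869 kJ/mol).
N > C: both are in period 2; the period trend gives N the larger value.
Approximate values (kJ/mol): C 1086, N 1402, Sr 550, Te 869, Bi 703.
So from highest to lowest: N > C > Te > Bi > Sr.

N > C > Te > Bi > Sr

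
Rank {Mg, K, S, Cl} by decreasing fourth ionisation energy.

Mg, K, Cl, S

After 3 electrons have been removed, what remains? Mg³⁺ is already 1 electron into the core; K³⁺ is already 2 electrons into the core; S³⁺ still has 3 valence electrons; Cl³⁺ still has 4 valence electrons.
Core electrons are held far more tightly than valence electrons, so K and Mg top the IE_4 order.
Valence configurations: S³⁺ [Ne]3s²3p¹, Cl³⁺ [Ne]3s²3p².
Approximate IE_4 values (kJ/mol): Mg 10543, K 5877, S 4556, Cl 5159.
Overall IE_4 order: S < Cl < K < Mg.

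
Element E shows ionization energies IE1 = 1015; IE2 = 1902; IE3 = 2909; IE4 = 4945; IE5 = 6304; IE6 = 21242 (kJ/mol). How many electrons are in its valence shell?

Look for the largest jump between consecutive ionization energies: IE6/IE5 ≈ 3.4, far larger than any earlier ratio.
That jump marks the point where a core electron is being removed. So the atom has 5 valence electrons.

5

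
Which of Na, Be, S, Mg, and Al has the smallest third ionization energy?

Al

Consider each +2 ion: Na²⁺ is already 1 electron into the core; Be²⁺ is the bare [He] core; S²⁺ still has 4 valence electrons; Mg²⁺ is the bare [Ne] core; Al²⁺ still has 1 valence electron.
Breaking into a closed-shell core is much more expensive than removing a leftover valence electron — Na, Mg and Be have the largest IE_3 here.
Valence configurations: S²⁺ [Ne]3s²3p², Al²⁺ [Ne]3s¹.
Approximate IE_3 values (kJ/mol): Na 6910, Be 14849, S 3357, Mg 7733, Al 2745.
Hence IE_3: Al < S < Na < Mg < Be.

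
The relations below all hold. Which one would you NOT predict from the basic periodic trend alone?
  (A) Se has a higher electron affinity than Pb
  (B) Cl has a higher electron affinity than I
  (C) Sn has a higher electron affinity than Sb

The general trend: electron affinity increases across a period and decreases down a group.
(A) Se (period 4, group 16) vs Pb (period 6, group 14): the stated order agrees with the simple trend.
(B) Cl (period 3, group 17) vs I (period 5, group 17): the stated order agrees with the simple trend.
(C) Sn (period 5, group 14) vs Sb (period 5, group 15): the stated order contradicts the simple trend.
The exception is (C): adding an electron to Sb's half-filled 5p³ is unfavourable, so Sn has the more exothermic EA.

(C)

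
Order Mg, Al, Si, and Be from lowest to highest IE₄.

IE_4 is the cost of taking one more electron from the +3 cation: Mg³⁺ is already 1 electron into the core; Al³⁺ is the bare [Ne] core; Si³⁺ still has 1 valence electron; Be³⁺ is already 1 electron into the core.
Breaking into a closed-shell core is much more expensive than removing a leftover valence electron — Mg, Al and Be have the largest IE_4 here.
The numbers (kJ/mol): Mg 10543, Al 11577, Si 4356, Be 21007.
Hence IE_4: Si < Mg < Al < Be.

Si < Mg < Al < Be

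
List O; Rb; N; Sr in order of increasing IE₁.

Rb < Sr < O < N

N is in period 2, group 15; O is in period 2, group 16; Rb is in period 5, group 1; Sr is in period 5, group 2.
First ionization energy rises across a period (greater Z_eff holds electrons more tightly) and falls down a group (valence electrons are farther from the nucleus).
Neither a single period nor a single group — weigh both effects.
Sr > Rb: Sr lies to the right of Rb in period 5, so the across-period effect alone puts Sr higher.
O > Sr: relative to Sr, both the across-period and down-group shifts push O's first ionization energy up.
N > O: this pair runs against the simple trend — see the exception note.
Note the exception: N has a higher first ionization energy than O, contrary to the simple trend — pairing an electron in O's 2p⁴ costs repulsion energy, so O ionizes more easily than half-filled N (2p³).
For reference (kJ/mol): N 1402, O 1314, Rb 403, Sr 550.
So from lowest to highest: Rb < Sr < O < N.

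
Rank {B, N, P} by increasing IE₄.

P < N < B

The fourth ionization energy removes an electron from the +3 ion. For each element: B³⁺ is the bare [He] core; N³⁺ still has 2 valence electrons; P³⁺ still has 2 valence electrons.
Pulling an electron out of a noble-gas core costs far more than removing a remaining valence electron, so B sits at the high end of IE_4.
Valence configurations: N³⁺ [He]2s², P³⁺ [Ne]3s².
Tabulated IE_4 (kJ/mol): B 25026, N 7475, P 4964.
Overall IE_4 order: P < N < B.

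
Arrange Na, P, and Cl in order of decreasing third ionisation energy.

IE_3 is the cost of taking one more electron from the +2 cation: Na²⁺ is already 1 electron into the core; P²⁺ still has 3 valence electrons; Cl²⁺ still has 5 valence electrons.
Pulling an electron out of a noble-gas core costs far more than removing a remaining valence electron, so Na sits at the high end of IE_3.
Valence configurations: P²⁺ [Ne]3s²3p¹, Cl²⁺ [Ne]3s²3p³.
The numbers (kJ/mol): Na 6910, P 2914, Cl 3822.
Hence IE_3: P < Cl < Na.

Na > Cl > P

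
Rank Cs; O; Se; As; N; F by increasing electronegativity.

N is in period 2, group 15; O is in period 2, group 16; F is in period 2, group 17; As is in period 4, group 15; Se is in period 4, group 16; Cs is in period 6, group 1.
Electronegativity increases across a period and decreases down a group, tracking effective nuclear charge and atomic size.
Here both period and group differ, so the two effects have to be weighed against each other.
As > Cs: both effects reinforce here, so As is clearly the higher of the two.
Se > As: both are in period 4; the period trend gives Se the larger value.
N > Se: period and group pull opposite ways; the down-group shift dominates (3.04 vs 2.55).
O > N: both are in period 2; the period trend gives O the larger value.
F > O: both are in period 2; the period trend gives F the larger value.
For reference (Pauling): N 3.04, O 3.44, F 3.98, As 2.18, Se 2.55, Cs 0.79.
So from lowest to highest: Cs < As < Se < N < O < F.

Cs, As, Se, N, O, F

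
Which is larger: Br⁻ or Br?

Forming Br⁻ adds 1 electron to Br. More electron–electron repulsion in the same shell, with unchanged nuclear charge, lets the cloud expand.
An anion is larger than its parent atom: Br⁻ > Br.

Br⁻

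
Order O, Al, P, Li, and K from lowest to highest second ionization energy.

Al < P < K < O < Li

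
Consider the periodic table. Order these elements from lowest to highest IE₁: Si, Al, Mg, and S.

Al < Mg < Si < S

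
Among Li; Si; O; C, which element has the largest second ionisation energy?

Consider each +1 ion: Li⁺ is the bare [He] core; Si⁺ still has 3 valence electrons; O⁺ still has 5 valence electrons; C⁺ still has 3 valence electrons.
Breaking into a closed-shell core is much more expensive than removing a leftover valence electron — Li has the largest IE_2 here.
Valence configurations: Si⁺ [Ne]3s²3p¹, O⁺ [He]2s²2p³, C⁺ [He]2s²2p¹.
Approximate IE_2 values (kJ/mol): Li 7298, Si 1577, O 3388, C 2353.
Hence IE_2: Si < C < O < Li.

Li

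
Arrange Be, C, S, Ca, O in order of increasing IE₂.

IE_2 is the cost of taking one more electron from the +1 cation: Be⁺ still has 1 valence electron; C⁺ still has 3 valence electrons; S⁺ still has 5 valence electrons; Ca⁺ still has 1 valence electron; O⁺ still has 5 valence electrons.
All are still removing valence electrons, so compare the +1 ions as you would atoms: IE_2 generally rises across a period (higher Z_eff) and falls down a group (larger shell), subject to the usual subshell exceptions.
Valence configurations: Be⁺ [He]2s¹, C⁺ [He]2s²2p¹, S⁺ [Ne]3s²3p³, Ca⁺ [Ar]4s¹, O⁺ [He]2s²2p³.
Tabulated IE_2 (kJ/mol): Be 1757, C 2353, S 2252, Ca 1145, O 3388.
Hence IE_2: Ca < Be < S < C < O.

Ca, Be, S, C, O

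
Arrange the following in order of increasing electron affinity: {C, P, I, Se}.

C is in period 2, group 14; P is in period 3, group 15; Se is in period 4, group 16; I is in period 5, group 17.
Atoms with high Z_eff and room in the valence shell (especially the halogens) have the most exothermic electron affinities.
These sit on a diagonal, where the across-period and down-group effects partly cancel.
C > P: period and group pull opposite ways; the down-group shift dominates (122 vs 72 kJ/mol).
Se > C: the two effects oppose for this pair; the across-period effect wins (195 vs 122 kJ/mol).
I > Se: period and group pull opposite ways; the across-period shift dominates (295 vs 195 kJ/mol).
Approximate values (kJ/mol): C 122, P 72, Se 195, I 295.
So from lowest to highest: P < C < Se < I.

P, C, Se, I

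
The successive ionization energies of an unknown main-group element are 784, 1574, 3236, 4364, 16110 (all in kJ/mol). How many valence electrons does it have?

4

Look for the largest jump between consecutive ionization energies: IE5/IE4 ≈ 3.7, far larger than any earlier ratio.
That jump marks the point where a core electron is being removed. So the atom has 4 valence electrons.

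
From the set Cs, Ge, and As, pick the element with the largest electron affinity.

Electron affinity generally becomes more exothermic across a period toward the halogens and less exothermic down a group.
These span different periods and groups, so the two trends combine.
As > Cs: relative to Cs, both the across-period and down-group shifts push As's electron affinity up.
Ge > As: this pair runs against the simple trend — see the exception note.
Note the exception: Ge has a higher electron affinity than As, contrary to the simple trend — adding an electron to As's half-filled 4p³ is unfavourable, so Ge (4p²) has the more exothermic EA.
Approximate values (kJ/mol): Ge 119, As 78, Cs 46.
The largest electron affinity among these belongs to Ge.

Ge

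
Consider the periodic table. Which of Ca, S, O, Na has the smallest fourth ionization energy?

S

IE_4 is the cost of taking one more electron from the +3 cation: Ca³⁺ is already 1 electron into the core; S³⁺ still has 3 valence electrons; O³⁺ still has 3 valence electrons; Na³⁺ is already 2 electrons into the core.
Usually core removal costs more than valence removal, but here the competition is close: a tightly held n=2 valence electron can cost more to remove than an n=3 core electron, so the actual values have to decide it.
Valence configurations: S³⁺ [Ne]3s²3p¹, O³⁺ [He]2s²2p¹.
Approximate IE_4 values (kJ/mol): Ca 6491, S 4556, O 7469, Na 9543.
So the fourth ionization energies run S < Ca < O < Na.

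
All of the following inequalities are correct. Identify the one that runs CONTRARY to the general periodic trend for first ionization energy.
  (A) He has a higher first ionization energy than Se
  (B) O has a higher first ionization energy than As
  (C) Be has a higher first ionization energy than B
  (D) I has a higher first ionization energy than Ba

(C)

The general trend: first ionization energy increases across a period and decreases down a group.
(A) He (period 1, group 18) vs Se (period 4, group 16): the stated order agrees with the simple trend.
(B) O (period 2, group 16) vs As (period 4, group 15): the stated order agrees with the simple trend.
(C) Be (period 2, group 2) vs B (period 2, group 13): the stated order contradicts the simple trend.
(D) I (period 5, group 17) vs Ba (period 6, group 2): the stated order agrees with the simple trend.
The exception is (C): removing B's lone 2p electron is easier than breaking Be's filled 2s².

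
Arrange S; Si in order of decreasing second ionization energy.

The second ionization energy removes an electron from the +1 ion. For each element: S⁺ still has 5 valence electrons; Si⁺ still has 3 valence electrons.
All are still removing valence electrons, so compare the +1 ions as you would atoms: IE_2 generally rises across a period (higher Z_eff) and falls down a group (larger shell), subject to the usual subshell exceptions.
Valence configurations: S⁺ [Ne]3s²3p³, Si⁺ [Ne]3s²3p¹.
Tabulated IE_2 (kJ/mol): S 2252, Si 1577.
Overall IE_2 order: Si < S.

S > Si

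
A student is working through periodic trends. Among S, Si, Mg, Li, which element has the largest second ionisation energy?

Li

IE_2 is the cost of taking one more electron from the +1 cation: S⁺ still has 5 valence electrons; Si⁺ still has 3 valence electrons; Mg⁺ still has 1 valence electron; Li⁺ is the bare [He] core.
Pulling an electron out of a noble-gas core costs far more than removing a remaining valence electron, so Li sits at the high end of IE_2.
Valence configurations: S⁺ [Ne]3s²3p³, Si⁺ [Ne]3s²3p¹, Mg⁺ [Ne]3s¹.
The numbers (kJ/mol): S 2252, Si 1577, Mg 1451, Li 7298.
Hence IE_2: Mg < Si < S < Li.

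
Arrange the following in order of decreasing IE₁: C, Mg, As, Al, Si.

C > As > Si > Mg > Al

First ionization energy rises across a period (greater Z_eff holds electrons more tightly) and falls down a group (valence electrons are farther from the nucleus).
Neither a single period nor a single group — weigh both effects.
Mg > Al: this pair runs against the simple trend — see the exception note.
Si > Mg: Si lies to the right of Mg in period 3, so the across-period effect alone puts Si higher.
As > Si: period and group pull opposite ways; the across-period shift dominates (947 vs 786 kJ/mol).
C > As: period and group pull opposite ways; the down-group shift dominates (1086 vs 947 kJ/mol).
Note the exception: Mg has a higher first ionization energy than Al, contrary to the simple trend — Al's single 3p electron is easier to remove than one from Mg's filled 3s².
Approximate values (kJ/mol): C 1086, Mg 738, Al 578, Si 786, As 947.
So from highest to lowest: C > As > Si > Mg > Al.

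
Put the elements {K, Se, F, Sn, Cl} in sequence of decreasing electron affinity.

Cl > F > Se > Sn > K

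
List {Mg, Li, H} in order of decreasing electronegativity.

H is in period 1, group 1; Li is in period 2, group 1; Mg is in period 3, group 2.
Electronegativity increases across a period and decreases down a group, tracking effective nuclear charge and atomic size.
Neither a single period nor a single group — weigh both effects.
Mg > Li: the two effects oppose for this pair; the across-period effect wins (1.31 vs 0.98).
H > Mg: period and group pull opposite ways; the down-group shift dominates (2.20 vs 1.31).
Tabulated electronegativity (Pauling): H 2.20, Li 0.98, Mg 1.31.
So from highest to lowest: H > Mg > Li.

H > Mg > Li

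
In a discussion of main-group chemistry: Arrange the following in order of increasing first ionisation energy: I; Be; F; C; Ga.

First ionization energy rises across a period (greater Z_eff holds electrons more tightly) and falls down a group (valence electrons are farther from the nucleus).
Here both period and group differ, so the two effects have to be weighed against each other.
Be > Ga: the two effects oppose for this pair; the down-group effect wins (900 vs 579 kJ/mol).
I > Be: the two effects oppose for this pair; the across-period effect wins (1008 vs 900 kJ/mol).
C > I: period and group pull opposite ways; the down-group shift dominates (1086 vs 1008 kJ/mol).
F > C: both are in period 2; the period trend gives F the larger value.
Tabulated first ionization energy (kJ/mol): Be 900, C 1086, F 1681, Ga 579, I 1008.
So from lowest to highest: Ga < Be < I < C < F.

Ga < Be < I < C < F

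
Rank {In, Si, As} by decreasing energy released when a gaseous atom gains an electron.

Si is in period 3, group 14; As is in period 4, group 15; In is in period 5, group 13.
Electron affinity generally becomes more exothermic across a period toward the halogens and less exothermic down a group.
These span different periods and groups, so the two trends combine.
As > In: both effects reinforce here, so As is clearly the higher of the two.
Si > As: period and group pull opposite ways; the down-group shift dominates (134 vs 78 kJ/mol).
Approximate values (kJ/mol): Si 134, As 78, In 29.
So from highest to lowest: Si > As > In.

Si > As > In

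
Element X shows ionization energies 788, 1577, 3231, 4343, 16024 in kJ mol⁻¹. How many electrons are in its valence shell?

4

Look for the largest jump between consecutive ionization energies: IE5/IE4 ≈ 3.7, far larger than any earlier ratio.
That jump marks the point where a core electron is being removed. So the atom has 4 valence electrons.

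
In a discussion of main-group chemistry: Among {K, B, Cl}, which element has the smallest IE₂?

Cl

The second ionization energy removes an electron from the +1 ion. For each element: K⁺ is the bare [Ar] core; B⁺ still has 2 valence electrons; Cl⁺ still has 6 valence electrons.
Core electrons are held far more tightly than valence electrons, so K tops the IE_2 order.
Valence configurations: B⁺ [He]2s², Cl⁺ [Ne]3s²3p⁴.
Approximate IE_2 values (kJ/mol): K 3052, B 2427, Cl 2298.
Overall IE_2 order: Cl < B < K.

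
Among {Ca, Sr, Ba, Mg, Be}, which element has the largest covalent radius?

Ba

Radius decreases left→right (rising Z_eff, same n) and increases top→bottom (higher n).
All are in group 2, so atomic radius increases down the group.
The largest covalent radius among these belongs to Ba.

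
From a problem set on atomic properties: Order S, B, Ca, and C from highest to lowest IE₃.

Ca > C > B > S

IE_3 is the cost of taking one more electron from the +2 cation: S²⁺ still has 4 valence electrons; B²⁺ still has 1 valence electron; Ca²⁺ is the bare [Ar] core; C²⁺ still has 2 valence electrons.
Breaking into a closed-shell core is much more expensive than removing a leftover valence electron — Ca has the largest IE_3 here.
Valence configurations: S²⁺ [Ne]3s²3p², B²⁺ [He]2s¹, C²⁺ [He]2s².
Tabulated IE_3 (kJ/mol): S 3357, B 3660, Ca 4912, C 4620.
Overall IE_3 order: S < B < C < Ca.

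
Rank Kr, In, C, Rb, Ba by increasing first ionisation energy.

C is in period 2, group 14; Kr is in period 4, group 18; Rb is in period 5, group 1; In is in period 5, group 13; Ba is in period 6, group 2.
Across a period the outer electron is held more tightly (higher IE₁); down a group it sits in a higher shell, more shielded, and comes off more easily.
These span different periods and groups, so the two trends combine.
Ba > Rb: period and group pull opposite ways; the across-period shift dominates (503 vs 403 kJ/mol).
In > Ba: relative to Ba, both the across-period and down-group shifts push In's first ionization energy up.
C > In: relative to In, both the across-period and down-group shifts push C's first ionization energy up.
Kr > C: period and group pull opposite ways; the across-period shift dominates (1351 vs 1086 kJ/mol).
Tabulated first ionization energy (kJ/mol): C 1086, Kr 1351, Rb 403, In 558, Ba 503.
So from lowest to highest: Rb < Ba < In < C < Kr.

Rb < Ba < In < C < Kr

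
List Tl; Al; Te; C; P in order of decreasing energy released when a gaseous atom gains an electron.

C is in period 2, group 14; Al is in period 3, group 13; P is in period 3, group 15; Te is in period 5, group 16; Tl is in period 6, group 13.
Atoms with high Z_eff and room in the valence shell (especially the halogens) have the most exothermic electron affinities.
Here both period and group differ, so the two effects have to be weighed against each other.
Al > Tl: they share group 13; the group trend gives Al the larger value.
P > Al: both are in period 3; the period trend gives P the larger value.
C > P: period and group pull opposite ways; the down-group shift dominates (122 vs 72 kJ/mol).
Te > C: period and group pull opposite ways; the across-period shift dominates (190 vs 122 kJ/mol).
For reference (kJ/mol): C 122, Al 42, P 72, Te 190, Tl 19.
So from highest to lowest: Te > C > P > Al > Tl.

Te, C, P, Al, Tl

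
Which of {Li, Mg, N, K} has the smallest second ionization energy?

Consider each +1 ion: Li⁺ is the bare [He] core; Mg⁺ still has 1 valence electron; N⁺ still has 4 valence electrons; K⁺ is the bare [Ar] core.
Breaking into a closed-shell core is much more expensive than removing a leftover valence electron — K and Li have the largest IE_2 here.
Valence configurations: Mg⁺ [Ne]3s¹, N⁺ [He]2s²2p².
The numbers (kJ/mol): Li 7298, Mg 1451, N 2856, K 3052.
Hence IE_2: Mg < N < K < Li.

Mg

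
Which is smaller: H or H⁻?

Forming H⁻ adds 1 electron to H. More electron–electron repulsion in the same shell, with unchanged nuclear charge, lets the cloud expand.
An anion is larger than its parent atom: H⁻ > H.

H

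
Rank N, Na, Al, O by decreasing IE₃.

Na > O > N > Al

IE_3 is the cost of taking one more electron from the +2 cation: N²⁺ still has 3 valence electrons; Na²⁺ is already 1 electron into the core; Al²⁺ still has 1 valence electron; O²⁺ still has 4 valence electrons.
Breaking into a closed-shell core is much more expensive than removing a leftover valence electron — Na has the largest IE_3 here.
Valence configurations: N²⁺ [He]2s²2p¹, Al²⁺ [Ne]3s¹, O²⁺ [He]2s²2p².
Tabulated IE_3 (kJ/mol): N 4578, Na 6910, Al 2745, O 5300.
So the third ionization energies run Al < N < O < Na.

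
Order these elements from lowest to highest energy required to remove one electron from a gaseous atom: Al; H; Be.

Al, Be, H

H is in period 1, group 1; Be is in period 2, group 2; Al is in period 3, group 13.
IE₁ increases left→right with effective nuclear charge and decreases top→bottom as the valence shell moves farther out.
A diagonal step moves right (one effect) and down (the opposite effect) at once.
Be > Al: period and group pull opposite ways; the down-group shift dominates (900 vs 578 kJ/mol).
H > Be: the two effects oppose for this pair; the down-group effect wins (1312 vs 900 kJ/mol).
For reference (kJ/mol): H 1312, Be 900, Al 578.
So from lowest to highest: Al < Be < H.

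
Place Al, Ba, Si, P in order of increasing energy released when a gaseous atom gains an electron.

Al is in period 3, group 13; Si is in period 3, group 14; P is in period 3, group 15; Ba is in period 6, group 2.
Electron affinity generally becomes more exothermic across a period toward the halogens and less exothermic down a group.
Neither a single period nor a single group — weigh both effects.
Al > Ba: relative to Ba, both the across-period and down-group shifts push Al's electron affinity up.
P > Al: P lies to the right of Al in period 3, so the across-period effect alone puts P higher.
Si > P: this pair runs against the simple trend — see the exception note.
Note the exception: Si has a higher electron affinity than P, contrary to the simple trend — adding an electron to P's half-filled 3p³ is unfavourable, so Si (3p²) has the more exothermic EA.
For reference (kJ/mol): Al 42, Si 134, P 72, Ba 14.
So from lowest to highest: Ba < Al < P < Si.

Ba < Al < P < Si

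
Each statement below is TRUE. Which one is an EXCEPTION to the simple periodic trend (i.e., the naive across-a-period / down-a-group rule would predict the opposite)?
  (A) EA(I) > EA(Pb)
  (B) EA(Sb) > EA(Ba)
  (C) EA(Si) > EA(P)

(C)

The general trend: electron affinity increases across a period and decreases down a group.
(A) I (period 5, group 17) vs Pb (period 6, group 14): the stated order agrees with the simple trend.
(B) Sb (period 5, group 15) vs Ba (period 6, group 2): the stated order agrees with the simple trend.
(C) Si (period 3, group 14) vs P (period 3, group 15): the stated order contradicts the simple trend.
The exception is (C): adding an electron to P's half-filled 3p³ is unfavourable, so Si (3p²) has the more exothermic EA.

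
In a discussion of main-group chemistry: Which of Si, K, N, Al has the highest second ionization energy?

K

IE_2 is the cost of taking one more electron from the +1 cation: Si⁺ still has 3 valence electrons; K⁺ is the bare [Ar] core; N⁺ still has 4 valence electrons; Al⁺ still has 2 valence electrons.
Breaking into a closed-shell core is much more expensive than removing a leftover valence electron — K has the largest IE_2 here.
Valence configurations: Si⁺ [Ne]3s²3p¹, N⁺ [He]2s²2p², Al⁺ [Ne]3s².
Si⁺ loses a lone 3p electron whereas Al⁺ must break into a filled 3s² pair, so IE_2(Al) > IE_2(Si) even though Si has the higher nuclear charge.
Approximate IE_2 values (kJ/mol): Si 1577, K 3052, N 2856, Al 1817.
So the second ionization energies run Si < Al < N < K.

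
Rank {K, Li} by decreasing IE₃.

Li > K

IE_3 is the cost of taking one more electron from the +2 cation: K²⁺ is already 1 electron into the core; Li²⁺ is already 1 electron into the core.
All of these are removing an electron from a noble-gas core or deeper; the smaller core (lower principal quantum number) is held far more tightly, and within a period the higher nuclear charge binds the same core more tightly.
Tabulated IE_3 (kJ/mol): K 4420, Li 11815.
Putting it together, IE_3: K < Li.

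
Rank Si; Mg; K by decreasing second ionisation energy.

K > Si > Mg

Consider each +1 ion: Si⁺ still has 3 valence electrons; Mg⁺ still has 1 valence electron; K⁺ is the bare [Ar] core.
Breaking into a closed-shell core is much more expensive than removing a leftover valence electron — K has the largest IE_2 here.
Valence configurations: Si⁺ [Ne]3s²3p¹, Mg⁺ [Ne]3s¹.
The numbers (kJ/mol): Si 1577, Mg 1451, K 3052.
Hence IE_2: Mg < Si < K.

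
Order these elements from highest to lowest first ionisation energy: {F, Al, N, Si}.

F > N > Si > Al

N is in period 2, group 15; F is in period 2, group 17; Al is in period 3, group 13; Si is in period 3, group 14.
IE₁ increases left→right with effective nuclear charge and decreases top→bottom as the valence shell moves farther out.
These span different periods and groups, so the two trends combine.
Si > Al: both are in period 3; the period trend gives Si the larger value.
N > Si: both effects reinforce here, so N is clearly the higher of the two.
F > N: both are in period 2; the period trend gives F the larger value.
For reference (kJ/mol): N 1402, F 1681, Al 578, Si 786.
So from highest to lowest: F > N > Si > Al.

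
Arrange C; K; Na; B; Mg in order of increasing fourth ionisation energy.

K, C, Na, Mg, B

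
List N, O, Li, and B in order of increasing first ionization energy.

Removing the outermost electron gets harder across a period and easier down a group.
All lie in period 2; the across-period trend (first ionization energy increases left to right) applies, with the exception below.
Note the exception: N has a higher first ionization energy than O, contrary to the simple trend — pairing an electron in O's 2p⁴ costs repulsion energy, so O ionizes more easily than half-filled N (2p³).
Approximate values (kJ/mol): Li 520, B 801, N 1402, O 1314.
So from lowest to highest: Li < B < O < N.

Li, B, O, N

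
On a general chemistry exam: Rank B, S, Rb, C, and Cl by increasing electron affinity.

B is in period 2, group 13; C is in period 2, group 14; S is in period 3, group 16; Cl is in period 3, group 17; Rb is in period 5, group 1.
Atoms with high Z_eff and room in the valence shell (especially the halogens) have the most exothermic electron affinities.
Here both period and group differ, so the two effects have to be weighed against each other.
Rb > B: this pair runs against the simple trend — see the exception note.
C > Rb: relative to Rb, both the across-period and down-group shifts push C's electron affinity up.
S > C: the two effects oppose for this pair; the across-period effect wins (200 vs 122 kJ/mol).
Cl > S: Cl lies to the right of S in period 3, so the across-period effect alone puts Cl higher.
Note the exception: Rb has a higher electron affinity than B, contrary to the simple trend — B's ns²np¹ configuration gives only a small electron affinity — the sparsely filled np subshell binds an added electron weakly.
Tabulated electron affinity (kJ/mol): B 27, C 122, S 200, Cl 349, Rb 47.
So from lowest to highest: B < Rb < C < S < Cl.

B, Rb, C, S, Cl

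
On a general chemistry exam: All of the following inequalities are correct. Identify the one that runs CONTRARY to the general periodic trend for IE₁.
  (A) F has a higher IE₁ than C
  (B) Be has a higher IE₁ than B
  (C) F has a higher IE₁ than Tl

(B)

The general trend: IE₁ increases across a period and decreases down a group.
(A) F (period 2, group 17) vs C (period 2, group 14): the stated order agrees with the simple trend.
(B) Be (period 2, group 2) vs B (period 2, group 13): the stated order contradicts the simple trend.
(C) F (period 2, group 17) vs Tl (period 6, group 13): the stated order agrees with the simple trend.
The exception is (B): removing B's lone 2p electron is easier than breaking Be's filled 2s².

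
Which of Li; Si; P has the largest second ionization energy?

Li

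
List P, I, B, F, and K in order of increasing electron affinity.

B < K < P < I < F

B is in period 2, group 13; F is in period 2, group 17; P is in period 3, group 15; K is in period 4, group 1; I is in period 5, group 17.
EA tends to increase across a period and decrease down a group, though the pattern is less regular than for IE or radius.
Neither a single period nor a single group — weigh both effects.
K > B: this pair runs against the simple trend — see the exception note.
P > K: both effects reinforce here, so P is clearly the higher of the two.
I > P: the two effects oppose for this pair; the across-period effect wins (295 vs 72 kJ/mol).
F > I: F sits above I in group 17, so the down-group effect alone puts F higher.
Note the exception: K has a higher electron affinity than B, contrary to the simple trend — B's ns²np¹ configuration gives only a small electron affinity — the sparsely filled np subshell binds an added electron weakly.
For reference (kJ/mol): B 27, F 328, P 72, K 48, I 295.
So from lowest to highest: B < K < P < I < F.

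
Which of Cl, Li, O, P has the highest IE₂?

Li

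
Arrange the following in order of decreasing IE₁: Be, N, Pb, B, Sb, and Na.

N > Be > Sb > B > Pb > Na

Be is in period 2, group 2; B is in period 2, group 13; N is in period 2, group 15; Na is in period 3, group 1; Sb is in period 5, group 15; Pb is in period 6, group 14.
First ionization energy rises across a period (greater Z_eff holds electrons more tightly) and falls down a group (valence electrons are farther from the nucleus).
Here both period and group differ, so the two effects have to be weighed against each other.
Pb > Na: period and group pull opposite ways; the across-period shift dominates (716 vs 496 kJ/mol).
B > Pb: the two effects oppose for this pair; the down-group effect wins (801 vs 716 kJ/mol).
Sb > B: the two effects oppose for this pair; the across-period effect wins (831 vs 801 kJ/mol).
Be > Sb: the two effects oppose for this pair; the down-group effect wins (900 vs 831 kJ/mol).
N > Be: N lies to the right of Be in period 2, so the across-period effect alone puts N higher.
Note the exception: Be has a higher first ionization energy than B, contrary to the simple trend — removing B's lone 2p electron is easier than breaking Be's filled 2s².
Approximate values (kJ/mol): Be 900, B 801, N 1402, Na 496, Sb 831, Pb 716.
So from highest to lowest: N > Be > Sb > B > Pb > Na.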